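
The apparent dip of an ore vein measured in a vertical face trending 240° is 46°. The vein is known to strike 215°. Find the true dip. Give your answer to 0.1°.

67.8°

The section is 25° from the strike.
tan(true dip) = tan 46° / sin 25° = 2.4503
true dip = arctan 2.4503 = 67.80°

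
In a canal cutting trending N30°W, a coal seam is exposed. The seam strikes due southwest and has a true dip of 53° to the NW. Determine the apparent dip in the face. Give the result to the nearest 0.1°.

52.0°

The section lies 75° from the strike.
tan α = tan 53° × sin 75° = 1.3270 × 0.9659 = 1.2818
apparent dip = arctan 1.2818 = 52.04°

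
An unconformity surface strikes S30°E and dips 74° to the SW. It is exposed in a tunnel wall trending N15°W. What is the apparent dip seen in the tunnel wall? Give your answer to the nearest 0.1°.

42.1°

The strike is S30°E and the section trends N15°W; the acute angle between them is β = 15°.
tan α = tan 74° × sin 15° = 3.4874 × 0.2588 = 0.9026
α = arctan(0.9026) = 42.07°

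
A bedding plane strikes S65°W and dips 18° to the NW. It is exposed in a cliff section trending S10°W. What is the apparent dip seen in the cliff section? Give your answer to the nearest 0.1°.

The section lies 55° from the strike.
tan α = tan 18° × sin 55° = 0.3249 × 0.8192 = 0.2662
α = arctan(0.2662) = 14.90°

14.9°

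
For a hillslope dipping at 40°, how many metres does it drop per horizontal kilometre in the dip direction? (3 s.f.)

drop per km = 1000 × tan 40° = 1000 × 0.8391

839 m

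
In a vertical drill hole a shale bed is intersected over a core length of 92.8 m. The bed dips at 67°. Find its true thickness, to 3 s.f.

36.3 m

True thickness t = h · cos(dip) = 92.8 × cos 67°
t = 92.8 × 0.3907 = 36.260 m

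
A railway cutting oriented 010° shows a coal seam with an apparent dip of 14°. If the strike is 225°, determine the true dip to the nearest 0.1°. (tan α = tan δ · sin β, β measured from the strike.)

23.5°

The section is 35° from the strike.
tan(true dip) = tan 14° / sin 35° = 0.4347
δ = arctan(0.4347) = 23.49°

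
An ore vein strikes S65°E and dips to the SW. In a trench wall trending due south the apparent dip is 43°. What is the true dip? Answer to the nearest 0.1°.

The section is 65° from the strike.
tan(true dip) = tan 43° / sin 65° = 1.0289
δ = arctan(1.0289) = 45.82°

45.8°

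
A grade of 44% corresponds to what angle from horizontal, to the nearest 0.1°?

23.7°

tan θ = 44/100 = 0.4400
θ = arctan(0.4400) = 23.75°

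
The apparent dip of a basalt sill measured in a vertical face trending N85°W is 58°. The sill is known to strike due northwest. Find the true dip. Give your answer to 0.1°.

68.1°

β = acute angle between strike due northwest and section N85°W = 40°.
tan(true dip) = tan 58° / sin 40° = 2.4897
true dip = arctan 2.4897 = 68.12°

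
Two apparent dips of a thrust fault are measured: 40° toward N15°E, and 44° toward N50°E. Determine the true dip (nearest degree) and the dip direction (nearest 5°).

true dip 44°, dip direction 045°

Represent each trace as a vector plunging at its apparent dip toward its trend (east-north-up frame): v₁ = (0.198, 0.740, -0.643), v₂ = (0.551, 0.462, -0.695).
The plane normal is n = v₁ × v₂ ∝ (0.217, 0.216, 0.316).
tan δ = √(n_x²+n_y²)/n_z = 0.306/0.316, so δ = 44.1°.
Dip direction = atan2(0.217, 0.216) = 45° (azimuth of n's horizontal projection).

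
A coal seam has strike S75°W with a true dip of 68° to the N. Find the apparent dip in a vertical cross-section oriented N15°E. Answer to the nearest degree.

65°

The strike is S75°W and the section trends N15°E; the acute angle between them is β = 60°.
tan α = tan 68° × sin 60° = 2.4751 × 0.8660 = 2.1435
α = arctan(2.1435) = 64.99°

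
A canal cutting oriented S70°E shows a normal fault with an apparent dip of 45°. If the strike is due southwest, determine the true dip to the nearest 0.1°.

47.8°

β = acute angle between strike due southwest and section S70°E = 65°.
tan(true dip) = tan 45° / sin 65° = 1.1034
true dip = arctan 1.1034 = 47.81°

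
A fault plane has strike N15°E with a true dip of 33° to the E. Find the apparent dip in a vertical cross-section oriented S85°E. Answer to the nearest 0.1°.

The section lies 80° from the strike.
tan(apparent dip) = tan 33° · sin 80° = 0.6395
apparent dip = arctan 0.6395 = 32.60°

32.6°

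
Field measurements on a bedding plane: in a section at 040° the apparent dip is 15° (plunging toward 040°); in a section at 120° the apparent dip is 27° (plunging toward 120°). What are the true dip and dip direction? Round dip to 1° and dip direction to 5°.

true dip 28°, dip direction 100°

Represent each trace as a vector plunging at its apparent dip toward its trend (east-north-up frame): v₁ = (0.621, 0.740, -0.259), v₂ = (0.772, -0.446, -0.454).
n = v₁ × v₂ = (0.451, -0.082, 0.848) (taken with n_z > 0).
tan δ = √(n_x²+n_y²)/n_z = 0.459/0.848, so δ = 28.4°.
Dip direction = atan2(0.451, -0.082) = 100° (azimuth of n's horizontal projection).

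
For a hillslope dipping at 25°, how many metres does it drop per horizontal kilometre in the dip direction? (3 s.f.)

466 m

drop per km = 1000 × tan 25° = 1000 × 0.4663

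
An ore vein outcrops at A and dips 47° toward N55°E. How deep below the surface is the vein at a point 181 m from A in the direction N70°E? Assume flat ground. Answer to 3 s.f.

The hole lies 15° from the dip direction, so the down-dip offset is 181 × cos 15° = 174.83 m.
Depth = down-dip offset × tan(dip) = 174.83 × tan 47° = 174.83 × 1.0724
Depth = 187.48 m

187 m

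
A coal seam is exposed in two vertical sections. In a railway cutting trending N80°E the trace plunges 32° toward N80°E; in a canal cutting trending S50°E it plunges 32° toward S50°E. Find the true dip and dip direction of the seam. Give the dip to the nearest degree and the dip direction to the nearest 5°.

Each apparent-dip line lies in the plane. As unit vectors (x east, y north, z up), v₁ plunges 32°→N80°E and v₂ plunges 32°→S50°E.
Cross product v₁ × v₂ gives the pole to the plane: n ∝ (0.367, -0.098, 0.551).
Dip δ = arctan(|n_h|/n_z) = arctan(0.380/0.551) = 34.6°.
The horizontal component of n points toward azimuth atan2(n_x, n_y) = 105°, the dip direction.

true dip 35°, dip direction 105°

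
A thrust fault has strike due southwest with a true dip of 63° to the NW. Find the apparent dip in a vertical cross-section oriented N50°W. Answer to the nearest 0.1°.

62.9°

Angle between strike (due southwest) and section (N50°W): β = 85°.
tan α = tan 63° × sin 85° = 1.9626 × 0.9962 = 1.9551
α = arctan(1.9551) = 62.91°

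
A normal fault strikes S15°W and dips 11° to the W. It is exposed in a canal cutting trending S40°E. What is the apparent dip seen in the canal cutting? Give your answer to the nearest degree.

9°

Angle between strike (S15°W) and section (S40°E): β = 55°.
tan(apparent dip) = tan 11° · sin 55° = 0.1592
α = arctan(0.1592) = 9.05°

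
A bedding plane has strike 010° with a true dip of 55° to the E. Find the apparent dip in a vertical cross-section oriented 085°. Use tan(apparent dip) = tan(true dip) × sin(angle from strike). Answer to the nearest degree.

54°

The section lies 75° from the strike.
tan α = tan 55° × sin 75° = 1.4281 × 0.9659 = 1.3795
α = arctan(1.3795) = 54.06°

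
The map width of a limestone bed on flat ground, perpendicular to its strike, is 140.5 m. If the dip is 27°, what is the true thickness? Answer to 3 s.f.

63.8 m

True thickness t = w · sin(dip) = 140.5 × sin 27°
t = 140.5 × 0.4540 = 63.786 m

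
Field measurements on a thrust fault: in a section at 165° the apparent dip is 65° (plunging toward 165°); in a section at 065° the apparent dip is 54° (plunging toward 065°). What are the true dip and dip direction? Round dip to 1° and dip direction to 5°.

true dip 70°, dip direction 125°

The two traces are lines in the plane: v₁ = (sin 165°·cos 65°, cos 165°·cos 65°, −sin 65°), v₂ = (sin 65°·cos 54°, cos 65°·cos 54°, −sin 54°).
n = v₁ × v₂ = (0.555, -0.394, 0.245) (taken with n_z > 0).
Dip δ = arctan(|n_h|/n_z) = arctan(0.681/0.245) = 70.2°.
Dip direction = atan2(0.555, -0.394) = 125° (azimuth of n's horizontal projection).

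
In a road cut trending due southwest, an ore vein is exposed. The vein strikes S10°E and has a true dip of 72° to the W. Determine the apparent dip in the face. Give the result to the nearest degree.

The strike is S10°E and the section trends due southwest; the acute angle between them is β = 55°.
tan(apparent dip) = tan 72° · sin 55° = 2.5211
apparent dip = arctan 2.5211 = 68.36°

68°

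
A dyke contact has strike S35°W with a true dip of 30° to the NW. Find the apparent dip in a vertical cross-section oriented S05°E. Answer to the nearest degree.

20°

The strike is S35°W and the section trends S05°E; the acute angle between them is β = 40°.
tan(apparent dip) = tan 30° · sin 40° = 0.3711
α = arctan(0.3711) = 20.36°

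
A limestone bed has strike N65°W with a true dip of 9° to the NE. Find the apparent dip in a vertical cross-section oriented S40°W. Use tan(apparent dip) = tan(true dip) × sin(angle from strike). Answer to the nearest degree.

Angle between strike (N65°W) and section (S40°W): β = 75°.
tan(apparent dip) = tan 9° · sin 75° = 0.1530
α = arctan(0.1530) = 8.70°

9°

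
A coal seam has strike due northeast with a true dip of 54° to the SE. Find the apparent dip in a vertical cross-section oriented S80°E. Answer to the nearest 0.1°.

48.4°

The strike is due northeast and the section trends S80°E; the acute angle between them is β = 55°.
tan(apparent dip) = tan 54° · sin 55° = 1.1275
apparent dip = arctan 1.1275 = 48.43°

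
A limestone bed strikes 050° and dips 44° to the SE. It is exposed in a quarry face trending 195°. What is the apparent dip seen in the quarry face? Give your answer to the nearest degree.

29°

The section lies 35° from the strike.
tan α = tan 44° × sin 35° = 0.9657 × 0.5736 = 0.5539
apparent dip = arctan 0.5539 = 28.98°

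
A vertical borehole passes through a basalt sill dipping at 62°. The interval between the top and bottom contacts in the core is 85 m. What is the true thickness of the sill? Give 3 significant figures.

True thickness t = h · cos(dip) = 85 × cos 62°
t = 85 × 0.4695 = 39.905 m

39.9 m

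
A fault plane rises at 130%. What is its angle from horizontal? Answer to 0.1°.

tan θ = 130/100 = 1.3000
θ = arctan(1.3000) = 52.43°

52.4°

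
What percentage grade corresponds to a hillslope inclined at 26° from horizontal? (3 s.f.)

grade % = 100 × tan 26° = 100 × 0.4877

48.8%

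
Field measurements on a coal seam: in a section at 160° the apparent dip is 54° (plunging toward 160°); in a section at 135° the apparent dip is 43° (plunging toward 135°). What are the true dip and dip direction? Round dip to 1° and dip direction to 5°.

true dip 57°, dip direction 190°

Represent each trace as a vector plunging at its apparent dip toward its trend (east-north-up frame): v₁ = (0.201, -0.552, -0.809), v₂ = (0.517, -0.517, -0.682).
Cross product v₁ × v₂ gives the pole to the plane: n ∝ (-0.042, -0.281, 0.182).
tan δ = √(n_x²+n_y²)/n_z = 0.284/0.182, so δ = 57.4°.
Dip direction = azimuth of (n_x, n_y) = atan2(-0.042, -0.281) = 188°.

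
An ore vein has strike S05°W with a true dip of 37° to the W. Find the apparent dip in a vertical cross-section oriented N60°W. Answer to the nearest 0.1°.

34.3°

The section lies 65° from the strike.
tan α = tan 37° × sin 65° = 0.7536 × 0.9063 = 0.6830
apparent dip = arctan 0.6830 = 34.33°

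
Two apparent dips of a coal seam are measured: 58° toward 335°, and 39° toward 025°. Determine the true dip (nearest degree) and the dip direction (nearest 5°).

true dip 58°, dip direction 325°

Each apparent-dip line lies in the plane. As unit vectors (x east, y north, z up), v₁ plunges 58°→335° and v₂ plunges 39°→025°.
n = v₁ × v₂ = (-0.295, 0.419, 0.315) (taken with n_z > 0).
True dip = arccos(n_z / |n|) = arccos(0.5239) = 58.4°.
The horizontal component of n points toward azimuth atan2(n_x, n_y) = 325°, the dip direction.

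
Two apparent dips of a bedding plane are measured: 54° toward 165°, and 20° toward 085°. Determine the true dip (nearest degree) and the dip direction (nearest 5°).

true dip 54°, dip direction 160°

Each apparent-dip line lies in the plane. As unit vectors (x east, y north, z up), v₁ plunges 54°→165° and v₂ plunges 20°→085°.
Cross product v₁ × v₂ gives the pole to the plane: n ∝ (0.260, -0.705, 0.544).
tan δ = √(n_x²+n_y²)/n_z = 0.752/0.544, so δ = 54.1°.
Dip direction = azimuth of (n_x, n_y) = atan2(0.260, -0.705) = 160°.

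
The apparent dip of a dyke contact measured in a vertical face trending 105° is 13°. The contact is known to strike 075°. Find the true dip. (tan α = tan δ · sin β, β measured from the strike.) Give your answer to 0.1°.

24.8°

β = acute angle between strike 075° and section 105° = 30°.
tan δ = tan α / sin β = tan 13° / sin 30° = 0.2309 / 0.5000 = 0.4617
true dip = arctan 0.4617 = 24.78°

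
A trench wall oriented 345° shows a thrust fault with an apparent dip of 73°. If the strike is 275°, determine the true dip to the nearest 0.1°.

The section is 70° from the strike.
tan δ = tan α / sin β = tan 73° / sin 70° = 3.2709 / 0.9397 = 3.4808
true dip = arctan 3.4808 = 73.97°

74.0°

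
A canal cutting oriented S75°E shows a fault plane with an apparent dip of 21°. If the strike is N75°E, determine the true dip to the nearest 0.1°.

The section is 30° from the strike.
tan δ = tan α / sin β = tan 21° / sin 30° = 0.3839 / 0.5000 = 0.7677
δ = arctan(0.7677) = 37.51°

37.5°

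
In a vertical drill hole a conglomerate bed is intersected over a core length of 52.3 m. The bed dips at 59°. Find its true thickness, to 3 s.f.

26.9 m

True thickness t = h · cos(dip) = 52.3 × cos 59°
t = 52.3 × 0.5150 = 26.936 m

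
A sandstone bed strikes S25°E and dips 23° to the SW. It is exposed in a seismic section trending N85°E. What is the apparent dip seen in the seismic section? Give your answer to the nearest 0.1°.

The strike is S25°E and the section trends N85°E; the acute angle between them is β = 70°.
tan α = tan 23° × sin 70° = 0.4245 × 0.9397 = 0.3989
apparent dip = arctan 0.3989 = 21.75°

21.7°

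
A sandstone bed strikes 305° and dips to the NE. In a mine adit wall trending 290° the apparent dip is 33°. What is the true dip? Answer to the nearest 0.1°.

The section is 15° from the strike.
tan δ = tan α / sin β = tan 33° / sin 15° = 0.6494 / 0.2588 = 2.5091
δ = arctan(2.5091) = 68.27°

68.3°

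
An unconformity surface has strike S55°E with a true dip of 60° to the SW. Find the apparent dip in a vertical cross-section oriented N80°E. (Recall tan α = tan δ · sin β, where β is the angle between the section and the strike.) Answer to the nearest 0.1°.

The section lies 45° from the strike.
tan(apparent dip) = tan 60° · sin 45° = 1.2247
apparent dip = arctan 1.2247 = 50.77°

50.8°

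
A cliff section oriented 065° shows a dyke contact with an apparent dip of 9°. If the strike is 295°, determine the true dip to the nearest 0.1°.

11.7°

The section is 50° from the strike.
tan δ = tan α / sin β = tan 9° / sin 50° = 0.1584 / 0.7660 = 0.2068
δ = arctan(0.2068) = 11.68°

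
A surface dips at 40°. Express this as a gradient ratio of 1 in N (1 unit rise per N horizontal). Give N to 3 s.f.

1 in 1.19

1 : N means tan θ = 1/N, so N = 1/tan 40° = 1/0.8391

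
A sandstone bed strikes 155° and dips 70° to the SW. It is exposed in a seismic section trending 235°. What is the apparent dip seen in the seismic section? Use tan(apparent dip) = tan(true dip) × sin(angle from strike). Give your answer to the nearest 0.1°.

The section lies 80° from the strike.
tan α = tan 70° × sin 80° = 2.7475 × 0.9848 = 2.7057
apparent dip = arctan 2.7057 = 69.72°

69.7°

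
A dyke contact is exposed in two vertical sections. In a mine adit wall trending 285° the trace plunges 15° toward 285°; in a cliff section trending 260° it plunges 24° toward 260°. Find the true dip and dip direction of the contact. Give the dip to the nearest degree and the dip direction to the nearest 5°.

The two traces are lines in the plane: v₁ = (sin 285°·cos 15°, cos 285°·cos 15°, −sin 15°), v₂ = (sin 260°·cos 24°, cos 260°·cos 24°, −sin 24°).
Cross product v₁ × v₂ gives the pole to the plane: n ∝ (-0.143, -0.147, 0.373).
True dip = arccos(n_z / |n|) = arccos(0.8767) = 28.8°.
The horizontal component of n points toward azimuth atan2(n_x, n_y) = 224°, the dip direction.

true dip 29°, dip direction 225°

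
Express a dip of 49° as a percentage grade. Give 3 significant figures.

115%

grade % = 100 × tan 49° = 100 × 1.1504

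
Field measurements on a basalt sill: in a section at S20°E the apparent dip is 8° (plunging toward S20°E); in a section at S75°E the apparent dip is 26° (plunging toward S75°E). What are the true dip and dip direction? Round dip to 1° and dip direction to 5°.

true dip 27°, dip direction 085°

Represent each trace as a vector plunging at its apparent dip toward its trend (east-north-up frame): v₁ = (0.339, -0.931, -0.139), v₂ = (0.868, -0.233, -0.438).
n = v₁ × v₂ = (0.376, 0.028, 0.729) (taken with n_z > 0).
True dip = arccos(n_z / |n|) = arccos(0.8885) = 27.3°.
The horizontal component of n points toward azimuth atan2(n_x, n_y) = 86°, the dip direction.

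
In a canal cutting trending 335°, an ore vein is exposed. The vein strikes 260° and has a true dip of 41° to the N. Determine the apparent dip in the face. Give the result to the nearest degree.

The section lies 75° from the strike.
tan α = tan 41° × sin 75° = 0.8693 × 0.9659 = 0.8397
α = arctan(0.8397) = 40.02°

40°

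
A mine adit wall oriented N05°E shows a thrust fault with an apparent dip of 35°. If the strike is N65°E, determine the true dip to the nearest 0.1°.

The section is 60° from the strike.
tan δ = tan α / sin β = tan 35° / sin 60° = 0.7002 / 0.8660 = 0.8085
true dip = arctan 0.8085 = 38.96°

39.0°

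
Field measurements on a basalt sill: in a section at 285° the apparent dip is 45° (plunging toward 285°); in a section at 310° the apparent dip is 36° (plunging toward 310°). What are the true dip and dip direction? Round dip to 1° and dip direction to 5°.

true dip 47°, dip direction 260°

Each apparent-dip line lies in the plane. As unit vectors (x east, y north, z up), v₁ plunges 45°→285° and v₂ plunges 36°→310°.
n = v₁ × v₂ = (-0.260, -0.037, 0.242) (taken with n_z > 0).
Dip δ = arctan(|n_h|/n_z) = arctan(0.263/0.242) = 47.4°.
The horizontal component of n points toward azimuth atan2(n_x, n_y) = 262°, the dip direction.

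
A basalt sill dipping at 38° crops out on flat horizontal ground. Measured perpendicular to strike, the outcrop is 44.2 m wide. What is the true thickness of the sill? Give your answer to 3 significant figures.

27.2 m

True thickness t = w · sin(dip) = 44.2 × sin 38°
t = 44.2 × 0.6157 = 27.212 m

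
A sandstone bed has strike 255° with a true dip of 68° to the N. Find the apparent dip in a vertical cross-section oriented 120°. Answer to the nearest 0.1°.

The section lies 45° from the strike.
tan α = tan 68° × sin 45° = 2.4751 × 0.7071 = 1.7502
apparent dip = arctan 1.7502 = 60.26°

60.3°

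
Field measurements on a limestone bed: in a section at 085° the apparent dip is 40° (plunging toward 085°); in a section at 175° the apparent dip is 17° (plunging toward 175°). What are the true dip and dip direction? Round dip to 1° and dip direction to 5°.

true dip 42°, dip direction 105°

Represent each trace as a vector plunging at its apparent dip toward its trend (east-north-up frame): v₁ = (0.763, 0.067, -0.643), v₂ = (0.083, -0.953, -0.292).
n = v₁ × v₂ = (0.632, -0.170, 0.733) (taken with n_z > 0).
tan δ = √(n_x²+n_y²)/n_z = 0.654/0.733, so δ = 41.8°.
Dip direction = azimuth of (n_x, n_y) = atan2(0.632, -0.170) = 105°.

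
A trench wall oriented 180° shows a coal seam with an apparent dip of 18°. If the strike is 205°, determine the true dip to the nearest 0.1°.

The section is 25° from the strike.
tan δ = tan α / sin β = tan 18° / sin 25° = 0.3249 / 0.4226 = 0.7688
true dip = arctan 0.7688 = 37.55°

37.6°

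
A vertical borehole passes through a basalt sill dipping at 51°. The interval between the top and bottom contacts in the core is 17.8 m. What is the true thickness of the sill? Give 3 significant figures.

True thickness t = h · cos(dip) = 17.8 × cos 51°
t = 17.8 × 0.6293 = 11.202 m

11.2 m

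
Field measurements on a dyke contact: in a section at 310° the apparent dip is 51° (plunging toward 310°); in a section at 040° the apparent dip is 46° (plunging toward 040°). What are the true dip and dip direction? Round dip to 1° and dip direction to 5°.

The two traces are lines in the plane: v₁ = (sin 310°·cos 51°, cos 310°·cos 51°, −sin 51°), v₂ = (sin 40°·cos 46°, cos 40°·cos 46°, −sin 46°).
n = v₁ × v₂ = (-0.123, 0.694, 0.437) (taken with n_z > 0).
tan δ = √(n_x²+n_y²)/n_z = 0.705/0.437, so δ = 58.2°.
The horizontal component of n points toward azimuth atan2(n_x, n_y) = 350°, the dip direction.

true dip 58°, dip direction 350°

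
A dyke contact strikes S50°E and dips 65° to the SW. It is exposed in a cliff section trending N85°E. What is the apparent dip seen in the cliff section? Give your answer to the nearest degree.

The section lies 45° from the strike.
tan(apparent dip) = tan 65° · sin 45° = 1.5164
α = arctan(1.5164) = 56.60°

57°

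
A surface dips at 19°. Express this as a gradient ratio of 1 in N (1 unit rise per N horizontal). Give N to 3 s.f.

1 in 2.90

1 : N means tan θ = 1/N, so N = 1/tan 19° = 1/0.3443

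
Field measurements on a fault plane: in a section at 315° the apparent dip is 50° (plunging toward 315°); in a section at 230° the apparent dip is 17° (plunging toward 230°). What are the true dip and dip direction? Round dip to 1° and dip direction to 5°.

Each apparent-dip line lies in the plane. As unit vectors (x east, y north, z up), v₁ plunges 50°→315° and v₂ plunges 17°→230°.
Cross product v₁ × v₂ gives the pole to the plane: n ∝ (-0.604, 0.428, 0.612).
tan δ = √(n_x²+n_y²)/n_z = 0.740/0.612, so δ = 50.4°.
Dip direction = atan2(-0.604, 0.428) = 305° (azimuth of n's horizontal projection).

true dip 50°, dip direction 305°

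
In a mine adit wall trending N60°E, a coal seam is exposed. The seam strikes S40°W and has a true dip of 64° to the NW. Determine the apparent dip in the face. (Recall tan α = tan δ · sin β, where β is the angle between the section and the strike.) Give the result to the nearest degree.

The section lies 20° from the strike.
tan α = tan 64° × sin 20° = 2.0503 × 0.3420 = 0.7012
α = arctan(0.7012) = 35.04°

35°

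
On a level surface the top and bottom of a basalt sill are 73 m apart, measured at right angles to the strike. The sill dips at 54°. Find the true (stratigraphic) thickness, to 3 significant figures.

True thickness t = w · sin(dip) = 73 × sin 54°
t = 73 × 0.8090 = 59.058 m

59.1 m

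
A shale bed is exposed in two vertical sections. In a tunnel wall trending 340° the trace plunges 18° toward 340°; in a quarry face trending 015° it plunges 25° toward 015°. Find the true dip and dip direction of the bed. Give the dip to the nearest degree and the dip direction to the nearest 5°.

The two traces are lines in the plane: v₁ = (sin 340°·cos 18°, cos 340°·cos 18°, −sin 18°), v₂ = (sin 15°·cos 25°, cos 15°·cos 25°, −sin 25°).
n = v₁ × v₂ = (0.107, 0.210, 0.494) (taken with n_z > 0).
Dip δ = arctan(|n_h|/n_z) = arctan(0.236/0.494) = 25.5°.
Dip direction = atan2(0.107, 0.210) = 27° (azimuth of n's horizontal projection).

true dip 25°, dip direction 025°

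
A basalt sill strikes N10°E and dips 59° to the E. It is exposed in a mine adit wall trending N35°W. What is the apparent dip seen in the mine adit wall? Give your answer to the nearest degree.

The strike is N10°E and the section trends N35°W; the acute angle between them is β = 45°.
tan α = tan 59° × sin 45° = 1.6643 × 0.7071 = 1.1768
apparent dip = arctan 1.1768 = 49.64°

50°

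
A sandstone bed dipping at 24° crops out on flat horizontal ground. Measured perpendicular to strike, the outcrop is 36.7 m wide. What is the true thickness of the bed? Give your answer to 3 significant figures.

14.9 m

True thickness t = w · sin(dip) = 36.7 × sin 24°
t = 36.7 × 0.4067 = 14.927 m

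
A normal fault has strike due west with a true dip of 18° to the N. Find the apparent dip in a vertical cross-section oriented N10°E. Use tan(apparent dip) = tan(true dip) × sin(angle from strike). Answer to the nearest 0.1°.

The section lies 80° from the strike.
tan(apparent dip) = tan 18° · sin 80° = 0.3200
α = arctan(0.3200) = 17.74°

17.7°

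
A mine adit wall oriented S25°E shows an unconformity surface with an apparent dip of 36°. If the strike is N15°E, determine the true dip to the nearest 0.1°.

48.5°

The section is 40° from the strike.
tan(true dip) = tan 36° / sin 40° = 1.1303
true dip = arctan 1.1303 = 48.50°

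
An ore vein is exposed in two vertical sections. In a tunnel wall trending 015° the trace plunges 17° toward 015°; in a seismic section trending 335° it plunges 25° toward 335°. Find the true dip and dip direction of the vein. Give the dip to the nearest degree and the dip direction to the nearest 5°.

true dip 25°, dip direction 325°

The two traces are lines in the plane: v₁ = (sin 15°·cos 17°, cos 15°·cos 17°, −sin 17°), v₂ = (sin 335°·cos 25°, cos 335°·cos 25°, −sin 25°).
The plane normal is n = v₁ × v₂ ∝ (-0.150, 0.217, 0.557).
True dip = arccos(n_z / |n|) = arccos(0.9039) = 25.3°.
The horizontal component of n points toward azimuth atan2(n_x, n_y) = 325°, the dip direction.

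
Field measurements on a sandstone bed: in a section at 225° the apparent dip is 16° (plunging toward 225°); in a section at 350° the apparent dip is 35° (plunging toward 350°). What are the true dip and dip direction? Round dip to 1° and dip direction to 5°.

The two traces are lines in the plane: v₁ = (sin 225°·cos 16°, cos 225°·cos 16°, −sin 16°), v₂ = (sin 350°·cos 35°, cos 350°·cos 35°, −sin 35°).
The plane normal is n = v₁ × v₂ ∝ (-0.612, 0.351, 0.645).
True dip = arccos(n_z / |n|) = arccos(0.6747) = 47.6°.
Dip direction = azimuth of (n_x, n_y) = atan2(-0.612, 0.351) = 300°.

true dip 48°, dip direction 300°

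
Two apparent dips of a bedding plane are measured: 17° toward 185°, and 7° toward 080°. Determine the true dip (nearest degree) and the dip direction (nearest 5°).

Each apparent-dip line lies in the plane. As unit vectors (x east, y north, z up), v₁ plunges 17°→185° and v₂ plunges 7°→080°.
Cross product v₁ × v₂ gives the pole to the plane: n ∝ (0.166, -0.296, 0.917).
Dip δ = arctan(|n_h|/n_z) = arctan(0.340/0.917) = 20.3°.
Dip direction = atan2(0.166, -0.296) = 151° (azimuth of n's horizontal projection).

true dip 20°, dip direction 150°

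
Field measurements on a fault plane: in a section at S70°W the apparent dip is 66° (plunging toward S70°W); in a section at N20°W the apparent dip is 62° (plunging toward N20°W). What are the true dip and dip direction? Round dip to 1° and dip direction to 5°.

Each apparent-dip line lies in the plane. As unit vectors (x east, y north, z up), v₁ plunges 66°→S70°W and v₂ plunges 62°→N20°W.
n = v₁ × v₂ = (-0.526, 0.191, 0.191) (taken with n_z > 0).
tan δ = √(n_x²+n_y²)/n_z = 0.559/0.191, so δ = 71.2°.
Dip direction = azimuth of (n_x, n_y) = atan2(-0.526, 0.191) = 290°.

true dip 71°, dip direction 290°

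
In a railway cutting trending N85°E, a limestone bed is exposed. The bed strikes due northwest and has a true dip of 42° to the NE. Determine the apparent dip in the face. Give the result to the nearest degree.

35°

The section lies 50° from the strike.
tan(apparent dip) = tan 42° · sin 50° = 0.6897
α = arctan(0.6897) = 34.60°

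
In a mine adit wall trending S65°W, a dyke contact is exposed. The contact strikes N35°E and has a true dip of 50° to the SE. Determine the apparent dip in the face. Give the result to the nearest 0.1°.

30.8°

The strike is N35°E and the section trends S65°W; the acute angle between them is β = 30°.
tan(apparent dip) = tan 50° · sin 30° = 0.5959
apparent dip = arctan 0.5959 = 30.79°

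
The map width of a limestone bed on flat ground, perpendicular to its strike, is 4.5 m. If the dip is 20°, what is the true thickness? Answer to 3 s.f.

1.54 m

True thickness t = w · sin(dip) = 4.5 × sin 20°
t = 4.5 × 0.3420 = 1.539 m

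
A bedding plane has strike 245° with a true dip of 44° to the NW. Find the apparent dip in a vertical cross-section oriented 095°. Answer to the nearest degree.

26°

The section lies 30° from the strike.
tan α = tan 44° × sin 30° = 0.9657 × 0.5000 = 0.4828
α = arctan(0.4828) = 25.77°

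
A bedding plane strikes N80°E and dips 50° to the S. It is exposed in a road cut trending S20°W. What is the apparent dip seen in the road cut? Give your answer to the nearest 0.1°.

The strike is N80°E and the section trends S20°W; the acute angle between them is β = 60°.
tan α = tan 50° × sin 60° = 1.1918 × 0.8660 = 1.0321
apparent dip = arctan 1.0321 = 45.90°

45.9°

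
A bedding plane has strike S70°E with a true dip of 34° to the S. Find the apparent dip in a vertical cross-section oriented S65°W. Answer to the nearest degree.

The section lies 45° from the strike.
tan α = tan 34° × sin 45° = 0.6745 × 0.7071 = 0.4769
α = arctan(0.4769) = 25.50°

25°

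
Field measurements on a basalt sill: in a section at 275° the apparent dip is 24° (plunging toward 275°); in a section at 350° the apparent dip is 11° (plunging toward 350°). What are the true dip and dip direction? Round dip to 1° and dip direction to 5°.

true dip 24°, dip direction 285°

Each apparent-dip line lies in the plane. As unit vectors (x east, y north, z up), v₁ plunges 24°→275° and v₂ plunges 11°→350°.
The plane normal is n = v₁ × v₂ ∝ (-0.378, 0.104, 0.866).
tan δ = √(n_x²+n_y²)/n_z = 0.392/0.866, so δ = 24.4°.
The horizontal component of n points toward azimuth atan2(n_x, n_y) = 285°, the dip direction.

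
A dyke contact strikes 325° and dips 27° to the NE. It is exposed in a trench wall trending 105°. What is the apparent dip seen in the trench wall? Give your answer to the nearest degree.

The strike is 325° and the section trends 105°; the acute angle between them is β = 40°.
tan α = tan 27° × sin 40° = 0.5095 × 0.6428 = 0.3275
apparent dip = arctan 0.3275 = 18.13°

18°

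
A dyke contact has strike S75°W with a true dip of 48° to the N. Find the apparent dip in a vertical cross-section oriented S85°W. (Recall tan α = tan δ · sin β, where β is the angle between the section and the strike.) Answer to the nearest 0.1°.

10.9°

Angle between strike (S75°W) and section (S85°W): β = 10°.
tan(apparent dip) = tan 48° · sin 10° = 0.1929
α = arctan(0.1929) = 10.92°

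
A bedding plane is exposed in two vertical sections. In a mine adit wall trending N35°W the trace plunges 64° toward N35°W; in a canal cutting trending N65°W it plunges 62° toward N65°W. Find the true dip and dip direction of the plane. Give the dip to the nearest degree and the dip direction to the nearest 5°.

Each apparent-dip line lies in the plane. As unit vectors (x east, y north, z up), v₁ plunges 64°→N35°W and v₂ plunges 62°→N65°W.
Cross product v₁ × v₂ gives the pole to the plane: n ∝ (-0.139, 0.160, 0.103).
True dip = arccos(n_z / |n|) = arccos(0.4365) = 64.1°.
Dip direction = azimuth of (n_x, n_y) = atan2(-0.139, 0.160) = 319°.

true dip 64°, dip direction 320°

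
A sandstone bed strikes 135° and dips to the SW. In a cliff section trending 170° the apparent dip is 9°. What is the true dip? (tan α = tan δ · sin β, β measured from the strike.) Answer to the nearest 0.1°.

β = acute angle between strike 135° and section 170° = 35°.
tan δ = tan α / sin β = tan 9° / sin 35° = 0.1584 / 0.5736 = 0.2761
δ = arctan(0.2761) = 15.44°

15.4°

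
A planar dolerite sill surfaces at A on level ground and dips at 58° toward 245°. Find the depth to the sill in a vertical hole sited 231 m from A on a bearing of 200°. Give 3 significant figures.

261 m

The hole lies 45° from the dip direction, so the down-dip offset is 231 × cos 45° = 163.34 m.
Depth = down-dip offset × tan(dip) = 163.34 × tan 58° = 163.34 × 1.6003
Depth = 261.40 m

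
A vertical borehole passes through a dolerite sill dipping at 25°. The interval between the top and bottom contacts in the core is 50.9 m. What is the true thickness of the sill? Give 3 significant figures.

True thickness t = h · cos(dip) = 50.9 × cos 25°
t = 50.9 × 0.9063 = 46.131 m

46.1 m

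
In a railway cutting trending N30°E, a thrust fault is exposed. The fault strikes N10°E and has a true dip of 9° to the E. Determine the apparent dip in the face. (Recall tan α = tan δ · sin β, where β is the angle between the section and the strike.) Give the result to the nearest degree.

The strike is N10°E and the section trends N30°E; the acute angle between them is β = 20°.
tan α = tan 9° × sin 20° = 0.1584 × 0.3420 = 0.0542
apparent dip = arctan 0.0542 = 3.10°

3°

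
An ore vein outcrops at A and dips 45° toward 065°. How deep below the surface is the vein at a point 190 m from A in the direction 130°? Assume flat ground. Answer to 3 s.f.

80.3 m

The hole lies 65° from the dip direction, so the down-dip offset is 190 × cos 65° = 80.30 m.
Depth = down-dip offset × tan(dip) = 80.30 × tan 45° = 80.30 × 1.0000
Depth = 80.30 m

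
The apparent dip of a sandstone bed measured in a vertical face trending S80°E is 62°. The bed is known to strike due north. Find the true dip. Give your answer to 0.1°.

62.4°

β = acute angle between strike due north and section S80°E = 80°.
tan(true dip) = tan 62° / sin 80° = 1.9097
δ = arctan(1.9097) = 62.36°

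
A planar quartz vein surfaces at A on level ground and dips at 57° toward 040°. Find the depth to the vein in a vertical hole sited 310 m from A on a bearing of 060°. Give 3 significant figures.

The hole lies 20° from the dip direction, so the down-dip offset is 310 × cos 20° = 291.30 m.
Depth = down-dip offset × tan(dip) = 291.30 × tan 57° = 291.30 × 1.5399
Depth = 448.57 m

449 m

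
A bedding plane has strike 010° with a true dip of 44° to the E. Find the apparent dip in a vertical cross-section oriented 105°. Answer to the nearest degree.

The section lies 85° from the strike.
tan(apparent dip) = tan 44° · sin 85° = 0.9620
apparent dip = arctan 0.9620 = 43.89°

44°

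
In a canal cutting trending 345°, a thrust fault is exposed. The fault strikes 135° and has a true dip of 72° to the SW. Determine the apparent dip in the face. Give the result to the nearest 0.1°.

The section lies 30° from the strike.
tan α = tan 72° × sin 30° = 3.0777 × 0.5000 = 1.5388
α = arctan(1.5388) = 56.98°

57.0°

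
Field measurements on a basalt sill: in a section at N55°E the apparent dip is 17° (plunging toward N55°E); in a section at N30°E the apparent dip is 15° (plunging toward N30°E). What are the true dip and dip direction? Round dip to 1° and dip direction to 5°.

true dip 17°, dip direction 060°

Each apparent-dip line lies in the plane. As unit vectors (x east, y north, z up), v₁ plunges 17°→N55°E and v₂ plunges 15°→N30°E.
n = v₁ × v₂ = (0.103, 0.062, 0.390) (taken with n_z > 0).
True dip = arccos(n_z / |n|) = arccos(0.9561) = 17.0°.
The horizontal component of n points toward azimuth atan2(n_x, n_y) = 59°, the dip direction.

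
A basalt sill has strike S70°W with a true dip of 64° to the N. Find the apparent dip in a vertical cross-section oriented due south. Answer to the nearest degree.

63°

Angle between strike (S70°W) and section (due south): β = 70°.
tan(apparent dip) = tan 64° · sin 70° = 1.9267
apparent dip = arctan 1.9267 = 62.57°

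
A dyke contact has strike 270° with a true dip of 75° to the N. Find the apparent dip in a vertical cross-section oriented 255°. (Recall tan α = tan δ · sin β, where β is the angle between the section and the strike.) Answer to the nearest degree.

44°

The strike is 270° and the section trends 255°; the acute angle between them is β = 15°.
tan(apparent dip) = tan 75° · sin 15° = 0.9659
α = arctan(0.9659) = 44.01°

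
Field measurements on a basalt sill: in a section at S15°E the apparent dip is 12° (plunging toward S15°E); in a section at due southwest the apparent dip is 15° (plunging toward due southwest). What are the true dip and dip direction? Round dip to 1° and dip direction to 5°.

true dip 16°, dip direction 205°

The two traces are lines in the plane: v₁ = (sin 165°·cos 12°, cos 165°·cos 12°, −sin 12°), v₂ = (sin 225°·cos 15°, cos 225°·cos 15°, −sin 15°).
n = v₁ × v₂ = (-0.103, -0.208, 0.818) (taken with n_z > 0).
tan δ = √(n_x²+n_y²)/n_z = 0.231/0.818, so δ = 15.8°.
Dip direction = azimuth of (n_x, n_y) = atan2(-0.103, -0.208) = 206°.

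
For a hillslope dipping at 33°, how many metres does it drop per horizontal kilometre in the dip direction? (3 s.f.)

649 m

drop per km = 1000 × tan 33° = 1000 × 0.6494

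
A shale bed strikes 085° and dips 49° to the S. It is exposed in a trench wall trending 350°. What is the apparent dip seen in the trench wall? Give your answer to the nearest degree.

49°

The section lies 85° from the strike.
tan α = tan 49° × sin 85° = 1.1504 × 0.9962 = 1.1460
apparent dip = arctan 1.1460 = 48.89°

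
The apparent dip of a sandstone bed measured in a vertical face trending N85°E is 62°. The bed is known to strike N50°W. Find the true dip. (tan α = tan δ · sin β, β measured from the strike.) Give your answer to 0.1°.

β = acute angle between strike N50°W and section N85°E = 45°.
tan δ = tan α / sin β = tan 62° / sin 45° = 1.8807 / 0.7071 = 2.6597
true dip = arctan 2.6597 = 69.39°

69.4°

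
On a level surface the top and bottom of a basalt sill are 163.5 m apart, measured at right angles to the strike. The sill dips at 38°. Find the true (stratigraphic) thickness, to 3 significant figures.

True thickness t = w · sin(dip) = 163.5 × sin 38°
t = 163.5 × 0.6157 = 100.661 m

101 m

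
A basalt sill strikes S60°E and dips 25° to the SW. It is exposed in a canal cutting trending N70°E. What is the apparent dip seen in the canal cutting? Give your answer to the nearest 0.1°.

19.7°

Angle between strike (S60°E) and section (N70°E): β = 50°.
tan α = tan 25° × sin 50° = 0.4663 × 0.7660 = 0.3572
apparent dip = arctan 0.3572 = 19.66°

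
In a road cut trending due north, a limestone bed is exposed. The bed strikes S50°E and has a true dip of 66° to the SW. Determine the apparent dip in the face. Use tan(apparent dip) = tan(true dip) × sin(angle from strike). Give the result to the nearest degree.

60°

Angle between strike (S50°E) and section (due north): β = 50°.
tan(apparent dip) = tan 66° · sin 50° = 1.7206
α = arctan(1.7206) = 59.83°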